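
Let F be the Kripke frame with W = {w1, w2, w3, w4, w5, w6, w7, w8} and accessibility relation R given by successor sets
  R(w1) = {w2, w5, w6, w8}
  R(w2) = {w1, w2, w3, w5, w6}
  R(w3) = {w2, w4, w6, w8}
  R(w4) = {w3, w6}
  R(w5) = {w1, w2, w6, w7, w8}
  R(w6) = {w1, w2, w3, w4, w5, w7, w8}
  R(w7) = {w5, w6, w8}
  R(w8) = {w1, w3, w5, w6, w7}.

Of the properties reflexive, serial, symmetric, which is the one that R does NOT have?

Reflexive: no — w1 is not related to itself.
Serial: yes — every world has a successor (e.g. w1 R w2).
Symmetric: yes — every pair in R has its reverse in R.
Only reflexive fails.

reflexive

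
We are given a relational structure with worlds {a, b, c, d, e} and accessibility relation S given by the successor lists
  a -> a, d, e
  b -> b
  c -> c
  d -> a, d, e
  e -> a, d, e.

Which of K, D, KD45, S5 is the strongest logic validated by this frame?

Serial (axiom D): yes — every world has a successor (e.g. a S a).
Euclidean (axiom 5): yes — any two successors of a common world are S-related.
Transitive (axiom 4): yes — every two-step S-path is closed by a direct edge.
Reflexive (axiom T): yes — every world is S-related to itself.
So F validates K, D, KD45, S5. The strongest is S5.

S5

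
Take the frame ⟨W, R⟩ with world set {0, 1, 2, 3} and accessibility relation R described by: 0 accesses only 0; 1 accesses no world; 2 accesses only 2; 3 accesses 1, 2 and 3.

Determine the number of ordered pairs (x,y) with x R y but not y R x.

Enumerating: (3,1), (3,2).

2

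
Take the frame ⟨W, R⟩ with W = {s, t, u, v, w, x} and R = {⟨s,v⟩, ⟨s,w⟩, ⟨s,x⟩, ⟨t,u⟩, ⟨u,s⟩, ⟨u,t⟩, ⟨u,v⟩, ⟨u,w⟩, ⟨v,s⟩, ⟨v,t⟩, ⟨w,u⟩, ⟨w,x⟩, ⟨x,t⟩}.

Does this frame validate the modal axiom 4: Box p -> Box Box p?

By correspondence theory, 4 is valid on a frame iff R is transitive.
Transitive: no — s R v and v R t, but not s R t.

No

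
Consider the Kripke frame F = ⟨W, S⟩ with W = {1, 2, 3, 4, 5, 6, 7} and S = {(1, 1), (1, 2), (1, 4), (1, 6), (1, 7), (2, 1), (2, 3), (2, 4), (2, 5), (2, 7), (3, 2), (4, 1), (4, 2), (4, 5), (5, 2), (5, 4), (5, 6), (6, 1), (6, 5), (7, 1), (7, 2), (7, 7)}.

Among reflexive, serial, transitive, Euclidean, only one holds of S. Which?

serial

Reflexive: no — 2 is not related to itself.
Serial: yes — every world has a successor (e.g. 1 S 1).
Transitive: no — 1 S 2 and 2 S 3, but not 1 S 3.
Euclidean: no — 1 S 2 and 1 S 6, but not 2 S 6.
Only serial holds.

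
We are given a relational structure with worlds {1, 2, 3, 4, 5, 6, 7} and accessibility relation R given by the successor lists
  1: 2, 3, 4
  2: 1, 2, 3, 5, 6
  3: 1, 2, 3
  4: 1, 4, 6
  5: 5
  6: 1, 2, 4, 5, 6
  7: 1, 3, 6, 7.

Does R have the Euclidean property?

Euclidean: no — 1 R 2 and 1 R 4, but not 2 R 4.

No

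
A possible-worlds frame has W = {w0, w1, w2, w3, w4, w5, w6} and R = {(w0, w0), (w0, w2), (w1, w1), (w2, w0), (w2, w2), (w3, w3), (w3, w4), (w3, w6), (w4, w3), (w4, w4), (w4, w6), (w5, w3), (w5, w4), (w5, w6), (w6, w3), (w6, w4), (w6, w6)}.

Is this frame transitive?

Transitive: yes — every two-step R-path is closed by a direct edge.

Yes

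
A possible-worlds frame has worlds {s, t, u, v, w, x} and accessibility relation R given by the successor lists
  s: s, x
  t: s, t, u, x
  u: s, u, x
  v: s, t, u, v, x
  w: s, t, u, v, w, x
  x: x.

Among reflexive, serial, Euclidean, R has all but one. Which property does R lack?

Euclidean

Reflexive: yes — every world is R-related to itself.
Serial: yes — every world has a successor (e.g. s R s).
Euclidean: no — t R s and t R u, but not s R u.
Only Euclidean fails.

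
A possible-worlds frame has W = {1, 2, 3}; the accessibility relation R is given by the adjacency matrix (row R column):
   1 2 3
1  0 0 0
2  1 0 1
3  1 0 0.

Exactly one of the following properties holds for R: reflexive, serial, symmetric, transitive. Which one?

transitive

Reflexive: no — 1 is not related to itself.
Serial: no — 1 has no R-successor.
Symmetric: no — 2 R 1 but not 1 R 2.
Transitive: yes — every two-step R-path is closed by a direct edge.
Only transitive holds.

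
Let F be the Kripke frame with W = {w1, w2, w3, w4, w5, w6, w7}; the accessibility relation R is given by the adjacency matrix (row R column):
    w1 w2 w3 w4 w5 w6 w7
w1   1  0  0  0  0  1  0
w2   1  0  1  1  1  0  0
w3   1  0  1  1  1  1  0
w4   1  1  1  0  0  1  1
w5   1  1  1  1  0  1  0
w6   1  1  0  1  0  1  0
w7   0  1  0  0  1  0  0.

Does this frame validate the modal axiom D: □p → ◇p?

Axiom D corresponds to the accessibility relation being serial.
Serial: yes — every world has a successor (e.g. w1 R w1).

Yes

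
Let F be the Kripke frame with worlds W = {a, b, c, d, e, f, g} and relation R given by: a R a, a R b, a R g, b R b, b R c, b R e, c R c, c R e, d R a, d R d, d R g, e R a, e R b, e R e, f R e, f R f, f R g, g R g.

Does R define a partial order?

No

Reflexive: yes — every world is R-related to itself.
Transitive: no — a R b and b R c, but not a R c.
Antisymmetric: no — b R e and e R b with b ≠ e.
So R is not a partial order.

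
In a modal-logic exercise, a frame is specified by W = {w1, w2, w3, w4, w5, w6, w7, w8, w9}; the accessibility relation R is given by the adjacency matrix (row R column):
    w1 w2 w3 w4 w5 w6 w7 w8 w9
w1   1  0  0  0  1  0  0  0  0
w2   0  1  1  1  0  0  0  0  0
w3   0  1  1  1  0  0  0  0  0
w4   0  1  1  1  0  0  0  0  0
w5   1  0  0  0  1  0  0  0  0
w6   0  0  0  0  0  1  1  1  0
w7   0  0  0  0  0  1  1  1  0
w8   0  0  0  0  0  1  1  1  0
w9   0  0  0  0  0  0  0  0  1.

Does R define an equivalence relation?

Yes

Reflexive: yes — every world is R-related to itself.
Symmetric: yes — every pair in R has its reverse in R.
Transitive: yes — every two-step R-path is closed by a direct edge.
So R is an equivalence relation.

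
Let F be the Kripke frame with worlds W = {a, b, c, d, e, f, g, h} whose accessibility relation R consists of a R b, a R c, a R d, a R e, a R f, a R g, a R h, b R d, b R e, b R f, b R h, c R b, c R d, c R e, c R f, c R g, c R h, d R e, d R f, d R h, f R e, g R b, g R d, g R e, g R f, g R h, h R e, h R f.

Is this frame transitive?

Yes

Transitive: yes — every two-step R-path is closed by a direct edge.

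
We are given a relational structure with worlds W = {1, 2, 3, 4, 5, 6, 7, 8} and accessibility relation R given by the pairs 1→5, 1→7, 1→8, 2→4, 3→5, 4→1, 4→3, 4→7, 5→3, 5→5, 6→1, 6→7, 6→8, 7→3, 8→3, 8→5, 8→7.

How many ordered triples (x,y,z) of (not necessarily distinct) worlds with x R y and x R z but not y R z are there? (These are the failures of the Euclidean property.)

27

Enumerating: (1,5,7), (1,5,8), (1,7,5), (1,7,7), (1,7,8), (1,8,8), (2,4,4), (4,1,1), (4,1,3), (4,3,1), (4,3,3), (4,3,7), … and 15 more.
Total: 27.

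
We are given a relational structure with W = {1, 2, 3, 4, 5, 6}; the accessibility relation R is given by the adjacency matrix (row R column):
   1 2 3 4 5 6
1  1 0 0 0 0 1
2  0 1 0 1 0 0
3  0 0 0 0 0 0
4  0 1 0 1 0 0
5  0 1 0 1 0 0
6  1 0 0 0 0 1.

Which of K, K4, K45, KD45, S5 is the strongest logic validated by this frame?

K45

Transitive (axiom 4): yes — every two-step R-path is closed by a direct edge.
Euclidean (axiom 5): yes — any two successors of a common world are R-related.
Serial (axiom D): no — 3 has no R-successor.
Reflexive (axiom T): no — 3 is not related to itself.
So F validates K, K4, K45; KD45 would additionally require R to be serial. The strongest is K45.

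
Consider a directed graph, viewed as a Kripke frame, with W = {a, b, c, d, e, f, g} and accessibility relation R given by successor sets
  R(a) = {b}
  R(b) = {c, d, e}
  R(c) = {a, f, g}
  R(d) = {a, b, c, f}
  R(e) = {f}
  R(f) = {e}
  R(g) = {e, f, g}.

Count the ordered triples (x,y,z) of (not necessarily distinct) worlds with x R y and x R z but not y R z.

34

Enumerating: (a,b,b), (b,c,c), (b,c,d), (b,c,e), (b,d,d), (b,d,e), (b,e,c), (b,e,d), (b,e,e), (c,a,a), (c,a,f), (c,a,g), … and 22 more.
Total: 34.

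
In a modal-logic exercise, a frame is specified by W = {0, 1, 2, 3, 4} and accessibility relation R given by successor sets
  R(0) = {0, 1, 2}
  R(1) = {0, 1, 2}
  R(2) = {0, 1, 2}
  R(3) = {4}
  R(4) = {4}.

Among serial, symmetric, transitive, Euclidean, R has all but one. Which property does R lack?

symmetric

Serial: yes — every world has a successor (e.g. 0 R 0).
Symmetric: no — 3 R 4 but not 4 R 3.
Transitive: yes — every two-step R-path is closed by a direct edge.
Euclidean: yes — any two successors of a common world are R-related.
Only symmetric fails.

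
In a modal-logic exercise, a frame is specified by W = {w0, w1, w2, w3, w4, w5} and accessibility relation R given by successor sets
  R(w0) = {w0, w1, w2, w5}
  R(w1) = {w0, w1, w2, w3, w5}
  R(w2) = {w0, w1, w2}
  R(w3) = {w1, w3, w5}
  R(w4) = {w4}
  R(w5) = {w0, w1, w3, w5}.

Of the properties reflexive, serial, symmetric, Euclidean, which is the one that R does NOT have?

Reflexive: yes — every world is R-related to itself.
Serial: yes — every world has a successor (e.g. w0 R w0).
Symmetric: yes — every pair in R has its reverse in R.
Euclidean: no — w0 R w2 and w0 R w5, but not w2 R w5.
Only Euclidean fails.

Euclidean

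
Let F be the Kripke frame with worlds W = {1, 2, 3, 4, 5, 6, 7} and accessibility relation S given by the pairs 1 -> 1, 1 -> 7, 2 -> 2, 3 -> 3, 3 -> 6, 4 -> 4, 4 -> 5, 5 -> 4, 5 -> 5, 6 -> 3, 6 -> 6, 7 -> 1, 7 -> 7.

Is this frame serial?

Serial: yes — every world has a successor (e.g. 1 S 1).

Yes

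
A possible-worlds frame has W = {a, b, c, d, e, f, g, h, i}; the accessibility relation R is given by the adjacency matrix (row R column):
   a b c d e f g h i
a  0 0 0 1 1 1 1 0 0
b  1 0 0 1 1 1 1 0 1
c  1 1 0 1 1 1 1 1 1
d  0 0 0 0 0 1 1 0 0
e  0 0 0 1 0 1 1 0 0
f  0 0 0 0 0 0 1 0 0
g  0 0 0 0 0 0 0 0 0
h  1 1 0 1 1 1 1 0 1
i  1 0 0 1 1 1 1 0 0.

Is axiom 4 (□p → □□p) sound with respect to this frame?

By correspondence theory, 4 is valid on a frame iff R is transitive.
Transitive: yes — every two-step R-path is closed by a direct edge.

Yes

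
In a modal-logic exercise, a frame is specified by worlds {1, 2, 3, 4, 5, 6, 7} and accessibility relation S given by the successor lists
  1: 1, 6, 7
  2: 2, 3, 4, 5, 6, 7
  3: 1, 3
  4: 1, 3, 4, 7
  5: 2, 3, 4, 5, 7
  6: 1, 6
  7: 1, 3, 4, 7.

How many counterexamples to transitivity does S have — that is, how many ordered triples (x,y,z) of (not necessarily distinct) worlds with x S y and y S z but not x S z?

15

Enumerating: (1,7,3), (1,7,4), (2,3,1), (2,4,1), (2,6,1), (2,7,1), (3,1,6), (3,1,7), (4,1,6), (5,2,6), (5,3,1), (5,4,1), (5,7,1), (6,1,7), (7,1,6).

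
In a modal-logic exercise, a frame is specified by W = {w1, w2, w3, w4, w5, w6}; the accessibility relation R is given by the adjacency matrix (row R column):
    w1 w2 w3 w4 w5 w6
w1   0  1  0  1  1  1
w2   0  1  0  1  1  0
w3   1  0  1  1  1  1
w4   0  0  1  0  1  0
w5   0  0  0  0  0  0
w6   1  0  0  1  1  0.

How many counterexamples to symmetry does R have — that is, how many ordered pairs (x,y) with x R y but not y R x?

11

Enumerating: (w1,w2), (w1,w4), (w1,w5), (w2,w4), (w2,w5), (w3,w1), (w3,w5), (w3,w6), (w4,w5), (w6,w4), (w6,w5).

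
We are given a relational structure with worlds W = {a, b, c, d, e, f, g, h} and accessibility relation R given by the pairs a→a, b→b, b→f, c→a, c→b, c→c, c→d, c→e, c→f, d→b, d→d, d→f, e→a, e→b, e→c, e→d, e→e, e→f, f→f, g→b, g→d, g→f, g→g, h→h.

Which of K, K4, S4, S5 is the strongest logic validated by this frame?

S4

Transitive (axiom 4): yes — every two-step R-path is closed by a direct edge.
Reflexive (axiom T): yes — every world is R-related to itself.
Euclidean (axiom 5): no — c R a and c R b, but not a R b.
So F validates K, K4, S4; S5 would additionally require R to be Euclidean. The strongest is S4.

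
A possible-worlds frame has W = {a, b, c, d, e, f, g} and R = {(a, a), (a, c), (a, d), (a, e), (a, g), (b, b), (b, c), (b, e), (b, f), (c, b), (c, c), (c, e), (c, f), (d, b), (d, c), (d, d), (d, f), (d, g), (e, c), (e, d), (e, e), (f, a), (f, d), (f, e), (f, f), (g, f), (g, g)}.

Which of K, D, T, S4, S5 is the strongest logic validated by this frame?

T

Serial (axiom D): yes — every world has a successor (e.g. a R a).
Reflexive (axiom T): yes — every world is R-related to itself.
Transitive (axiom 4): no — a R c and c R b, but not a R b.
Euclidean (axiom 5): no — a R c and a R d, but not c R d.
So F validates K, D, T; S4 would additionally require R to be transitive. The strongest is T.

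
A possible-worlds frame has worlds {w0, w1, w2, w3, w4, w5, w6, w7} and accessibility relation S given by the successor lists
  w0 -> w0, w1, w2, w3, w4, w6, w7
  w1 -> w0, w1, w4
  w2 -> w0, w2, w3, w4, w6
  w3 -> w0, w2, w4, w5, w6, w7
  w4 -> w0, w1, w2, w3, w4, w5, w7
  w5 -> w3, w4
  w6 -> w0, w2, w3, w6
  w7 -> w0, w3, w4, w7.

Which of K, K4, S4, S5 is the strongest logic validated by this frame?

K

Transitive (axiom 4): no — w0 S w3 and w3 S w5, but not w0 S w5.
Reflexive (axiom T): no — w3 is not related to itself.
Euclidean (axiom 5): no — w0 S w1 and w0 S w2, but not w1 S w2.
So F validates K; K4 would additionally require S to be transitive. The strongest is K.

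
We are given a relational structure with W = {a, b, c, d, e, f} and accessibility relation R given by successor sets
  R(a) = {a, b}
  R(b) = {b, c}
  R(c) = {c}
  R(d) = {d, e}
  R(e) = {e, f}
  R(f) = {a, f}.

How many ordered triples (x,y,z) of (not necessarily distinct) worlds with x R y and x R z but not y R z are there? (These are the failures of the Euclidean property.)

Enumerating: (a,b,a), (b,c,b), (d,e,d), (e,f,e), (f,a,f).

5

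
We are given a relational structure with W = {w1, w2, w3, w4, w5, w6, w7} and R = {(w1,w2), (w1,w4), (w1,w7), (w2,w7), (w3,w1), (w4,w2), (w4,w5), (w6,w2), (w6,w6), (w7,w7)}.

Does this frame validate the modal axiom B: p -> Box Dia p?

No

The schema B characterises exactly the symmetric frames.
Symmetric: no — w1 R w2 but not w2 R w1.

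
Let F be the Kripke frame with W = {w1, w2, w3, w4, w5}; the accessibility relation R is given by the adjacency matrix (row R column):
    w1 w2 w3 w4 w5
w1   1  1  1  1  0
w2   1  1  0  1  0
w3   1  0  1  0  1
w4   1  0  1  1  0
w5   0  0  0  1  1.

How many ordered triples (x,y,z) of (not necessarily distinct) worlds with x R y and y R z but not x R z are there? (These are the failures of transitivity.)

Enumerating: (w1,w3,w5), (w2,w1,w3), (w2,w4,w3), (w3,w1,w2), (w3,w1,w4), (w3,w5,w4), (w4,w1,w2), (w4,w3,w5), (w5,w4,w1), (w5,w4,w3).

10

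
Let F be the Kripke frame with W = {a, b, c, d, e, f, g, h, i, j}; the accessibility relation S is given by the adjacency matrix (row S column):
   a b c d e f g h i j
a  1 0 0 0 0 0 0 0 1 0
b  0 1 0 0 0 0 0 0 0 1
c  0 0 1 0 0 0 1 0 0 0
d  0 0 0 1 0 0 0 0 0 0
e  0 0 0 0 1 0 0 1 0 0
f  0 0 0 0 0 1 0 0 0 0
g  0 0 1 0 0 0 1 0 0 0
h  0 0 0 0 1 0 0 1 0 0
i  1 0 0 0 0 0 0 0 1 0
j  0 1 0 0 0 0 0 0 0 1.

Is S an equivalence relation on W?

Reflexive: yes — every world is S-related to itself.
Symmetric: yes — every pair in S has its reverse in S.
Transitive: yes — every two-step S-path is closed by a direct edge.
So S is an equivalence relation.

Yes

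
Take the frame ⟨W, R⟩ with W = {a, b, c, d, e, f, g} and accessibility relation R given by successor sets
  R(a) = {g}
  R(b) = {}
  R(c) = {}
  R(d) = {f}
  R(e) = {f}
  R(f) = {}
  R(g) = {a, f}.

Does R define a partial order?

Reflexive: no — a is not related to itself.
Transitive: no — a R g and g R f, but not a R f.
Antisymmetric: no — a R g and g R a with a ≠ g.
So R is not a partial order.

No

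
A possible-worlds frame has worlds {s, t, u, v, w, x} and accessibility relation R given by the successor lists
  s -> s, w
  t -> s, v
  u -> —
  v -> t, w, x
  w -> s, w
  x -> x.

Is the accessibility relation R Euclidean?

Euclidean: no — t R s and t R v, but not s R v.

No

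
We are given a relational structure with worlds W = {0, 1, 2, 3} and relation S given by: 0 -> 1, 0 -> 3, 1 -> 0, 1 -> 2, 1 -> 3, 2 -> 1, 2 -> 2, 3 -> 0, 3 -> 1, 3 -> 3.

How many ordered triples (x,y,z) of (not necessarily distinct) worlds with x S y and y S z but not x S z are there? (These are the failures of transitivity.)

9

Enumerating: (0,1,0), (0,1,2), (0,3,0), (1,0,1), (1,2,1), (1,3,1), (2,1,0), (2,1,3), (3,1,2).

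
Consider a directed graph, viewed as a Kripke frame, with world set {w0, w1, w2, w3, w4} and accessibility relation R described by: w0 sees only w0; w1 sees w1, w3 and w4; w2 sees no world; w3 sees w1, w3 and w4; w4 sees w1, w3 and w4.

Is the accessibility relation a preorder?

Reflexive: no — w2 is not related to itself.
Transitive: yes — every two-step R-path is closed by a direct edge.
So R is not a preorder.

No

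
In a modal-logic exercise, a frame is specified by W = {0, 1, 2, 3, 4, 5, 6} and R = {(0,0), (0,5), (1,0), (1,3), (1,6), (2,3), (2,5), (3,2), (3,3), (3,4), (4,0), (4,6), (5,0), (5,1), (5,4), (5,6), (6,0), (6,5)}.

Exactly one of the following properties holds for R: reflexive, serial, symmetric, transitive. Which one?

serial

Reflexive: no — 1 is not related to itself.
Serial: yes — every world has a successor (e.g. 0 R 0).
Symmetric: no — 1 R 0 but not 0 R 1.
Transitive: no — 0 R 5 and 5 R 1, but not 0 R 1.
Only serial holds.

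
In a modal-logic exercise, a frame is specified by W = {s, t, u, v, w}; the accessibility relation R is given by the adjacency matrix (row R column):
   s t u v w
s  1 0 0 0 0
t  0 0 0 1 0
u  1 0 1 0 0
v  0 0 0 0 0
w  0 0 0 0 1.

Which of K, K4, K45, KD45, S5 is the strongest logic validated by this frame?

Transitive (axiom 4): yes — every two-step R-path is closed by a direct edge.
Euclidean (axiom 5): no — t R v and t R v, but not v R v.
Serial (axiom D): no — v has no R-successor.
Reflexive (axiom T): no — t is not related to itself.
So F validates K, K4; K45 would additionally require R to be Euclidean. The strongest is K4.

K4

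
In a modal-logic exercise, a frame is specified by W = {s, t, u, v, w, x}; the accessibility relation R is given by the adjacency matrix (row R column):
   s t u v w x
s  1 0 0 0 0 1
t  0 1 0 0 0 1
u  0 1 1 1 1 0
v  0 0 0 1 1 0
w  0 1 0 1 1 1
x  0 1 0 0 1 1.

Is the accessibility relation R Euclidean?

No

Euclidean: no — u R t and u R v, but not t R v.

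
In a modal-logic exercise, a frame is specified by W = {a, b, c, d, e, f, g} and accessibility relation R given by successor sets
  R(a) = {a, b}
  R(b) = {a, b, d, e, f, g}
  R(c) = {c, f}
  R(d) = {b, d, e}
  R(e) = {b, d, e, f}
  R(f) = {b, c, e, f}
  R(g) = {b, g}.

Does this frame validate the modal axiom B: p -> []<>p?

The schema B characterises exactly the symmetric frames.
Symmetric: yes — every pair in R has its reverse in R.

Yes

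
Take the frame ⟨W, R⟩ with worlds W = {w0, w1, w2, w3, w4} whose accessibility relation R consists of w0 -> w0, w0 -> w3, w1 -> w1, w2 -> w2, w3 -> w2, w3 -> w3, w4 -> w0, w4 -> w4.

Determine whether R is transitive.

Transitive: no — w0 R w3 and w3 R w2, but not w0 R w2.

No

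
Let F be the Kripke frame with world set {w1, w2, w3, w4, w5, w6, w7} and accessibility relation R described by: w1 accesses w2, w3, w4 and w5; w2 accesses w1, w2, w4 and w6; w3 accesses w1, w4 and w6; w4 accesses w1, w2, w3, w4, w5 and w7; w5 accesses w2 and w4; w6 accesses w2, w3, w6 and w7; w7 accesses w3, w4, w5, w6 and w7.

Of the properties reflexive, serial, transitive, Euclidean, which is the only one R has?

serial

Reflexive: no — w1 is not related to itself.
Serial: yes — every world has a successor (e.g. w1 R w2).
Transitive: no — w1 R w2 and w2 R w6, but not w1 R w6.
Euclidean: no — w1 R w2 and w1 R w3, but not w2 R w3.
Only serial holds.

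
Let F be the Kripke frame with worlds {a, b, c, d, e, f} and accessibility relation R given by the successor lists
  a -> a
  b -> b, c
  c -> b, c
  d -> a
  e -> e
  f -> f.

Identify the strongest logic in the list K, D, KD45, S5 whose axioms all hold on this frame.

Serial (axiom D): yes — every world has a successor (e.g. a R a).
Euclidean (axiom 5): yes — any two successors of a common world are R-related.
Transitive (axiom 4): yes — every two-step R-path is closed by a direct edge.
Reflexive (axiom T): no — d is not related to itself.
So F validates K, D, KD45; S5 would additionally require R to be reflexive. The strongest is KD45.

KD45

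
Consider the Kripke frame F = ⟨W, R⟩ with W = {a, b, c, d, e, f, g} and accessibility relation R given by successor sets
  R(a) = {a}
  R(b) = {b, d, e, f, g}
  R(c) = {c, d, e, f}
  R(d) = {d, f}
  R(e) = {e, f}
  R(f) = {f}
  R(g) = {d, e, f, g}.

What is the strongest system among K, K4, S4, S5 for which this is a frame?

S4

Transitive (axiom 4): yes — every two-step R-path is closed by a direct edge.
Reflexive (axiom T): yes — every world is R-related to itself.
Euclidean (axiom 5): no — b R d and b R e, but not d R e.
So F validates K, K4, S4; S5 would additionally require R to be Euclidean. The strongest is S4.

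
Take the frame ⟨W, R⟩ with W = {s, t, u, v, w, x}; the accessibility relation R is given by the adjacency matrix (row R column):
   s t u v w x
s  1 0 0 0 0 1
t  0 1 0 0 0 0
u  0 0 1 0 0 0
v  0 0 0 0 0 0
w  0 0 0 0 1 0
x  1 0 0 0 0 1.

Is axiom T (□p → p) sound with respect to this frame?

By correspondence theory, T is valid on a frame iff R is reflexive.
Reflexive: no — v is not related to itself.

No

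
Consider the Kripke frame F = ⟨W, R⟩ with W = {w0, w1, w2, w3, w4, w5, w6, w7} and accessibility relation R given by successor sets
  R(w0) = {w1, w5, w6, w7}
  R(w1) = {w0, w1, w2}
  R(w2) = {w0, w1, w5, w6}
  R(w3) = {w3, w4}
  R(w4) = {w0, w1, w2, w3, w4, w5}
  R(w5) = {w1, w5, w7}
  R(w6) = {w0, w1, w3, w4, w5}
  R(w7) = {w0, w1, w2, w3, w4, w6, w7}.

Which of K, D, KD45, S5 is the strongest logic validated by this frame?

Serial (axiom D): yes — every world has a successor (e.g. w0 R w1).
Euclidean (axiom 5): no — w0 R w1 and w0 R w5, but not w1 R w5.
Transitive (axiom 4): no — w0 R w1 and w1 R w2, but not w0 R w2.
Reflexive (axiom T): no — w0 is not related to itself.
So F validates K, D; KD45 would additionally require R to be Euclidean and transitive. The strongest is D.

D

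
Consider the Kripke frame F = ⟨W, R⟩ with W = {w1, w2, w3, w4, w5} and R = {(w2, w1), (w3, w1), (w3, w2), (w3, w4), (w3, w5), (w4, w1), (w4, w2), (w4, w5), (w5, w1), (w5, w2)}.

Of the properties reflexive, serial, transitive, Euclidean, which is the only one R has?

transitive

Reflexive: no — w1 is not related to itself.
Serial: no — w1 has no R-successor.
Transitive: yes — every two-step R-path is closed by a direct edge.
Euclidean: no — w3 R w1 and w3 R w2, but not w1 R w2.
Only transitive holds.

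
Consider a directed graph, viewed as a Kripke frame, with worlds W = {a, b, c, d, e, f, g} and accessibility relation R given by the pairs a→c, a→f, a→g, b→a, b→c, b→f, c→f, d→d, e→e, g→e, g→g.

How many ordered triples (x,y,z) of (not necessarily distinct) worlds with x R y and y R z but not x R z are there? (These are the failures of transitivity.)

2

Enumerating: (a,g,e), (b,a,g).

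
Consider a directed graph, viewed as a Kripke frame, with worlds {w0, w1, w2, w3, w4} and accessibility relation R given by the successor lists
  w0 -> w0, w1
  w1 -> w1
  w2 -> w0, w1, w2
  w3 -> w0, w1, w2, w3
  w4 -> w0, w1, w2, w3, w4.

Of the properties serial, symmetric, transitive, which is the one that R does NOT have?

Serial: yes — every world has a successor (e.g. w0 R w0).
Symmetric: no — w0 R w1 but not w1 R w0.
Transitive: yes — every two-step R-path is closed by a direct edge.
Only symmetric fails.

symmetric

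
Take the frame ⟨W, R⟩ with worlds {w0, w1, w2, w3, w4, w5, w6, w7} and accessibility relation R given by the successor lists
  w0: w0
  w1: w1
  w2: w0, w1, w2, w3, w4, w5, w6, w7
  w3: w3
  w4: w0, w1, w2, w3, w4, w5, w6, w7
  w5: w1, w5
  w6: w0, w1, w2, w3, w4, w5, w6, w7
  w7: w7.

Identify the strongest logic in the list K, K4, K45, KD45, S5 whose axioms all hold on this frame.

Transitive (axiom 4): yes — every two-step R-path is closed by a direct edge.
Euclidean (axiom 5): no — w2 R w0 and w2 R w1, but not w0 R w1.
Serial (axiom D): yes — every world has a successor (e.g. w0 R w0).
Reflexive (axiom T): yes — every world is R-related to itself.
So F validates K, K4; K45 would additionally require R to be Euclidean. The strongest is K4.

K4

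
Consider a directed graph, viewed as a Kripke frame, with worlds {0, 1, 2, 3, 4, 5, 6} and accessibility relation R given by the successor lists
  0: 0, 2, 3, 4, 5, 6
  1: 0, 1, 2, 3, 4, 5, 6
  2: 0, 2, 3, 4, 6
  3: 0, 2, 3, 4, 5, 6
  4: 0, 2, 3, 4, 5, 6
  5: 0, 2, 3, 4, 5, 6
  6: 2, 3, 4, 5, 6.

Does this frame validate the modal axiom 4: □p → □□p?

By correspondence theory, 4 is valid on a frame iff R is transitive.
Transitive: no — 2 R 0 and 0 R 5, but not 2 R 5.

No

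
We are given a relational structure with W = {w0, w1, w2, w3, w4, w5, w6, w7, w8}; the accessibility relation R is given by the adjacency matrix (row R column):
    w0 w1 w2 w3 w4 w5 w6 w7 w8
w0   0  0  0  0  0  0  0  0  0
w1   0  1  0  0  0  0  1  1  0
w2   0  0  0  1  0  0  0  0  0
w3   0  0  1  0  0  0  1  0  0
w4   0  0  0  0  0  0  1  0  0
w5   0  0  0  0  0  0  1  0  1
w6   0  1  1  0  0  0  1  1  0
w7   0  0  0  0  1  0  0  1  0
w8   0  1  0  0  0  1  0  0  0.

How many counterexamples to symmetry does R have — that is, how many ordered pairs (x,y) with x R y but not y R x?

8

Enumerating: (w1,w7), (w3,w6), (w4,w6), (w5,w6), (w6,w2), (w6,w7), (w7,w4), (w8,w1).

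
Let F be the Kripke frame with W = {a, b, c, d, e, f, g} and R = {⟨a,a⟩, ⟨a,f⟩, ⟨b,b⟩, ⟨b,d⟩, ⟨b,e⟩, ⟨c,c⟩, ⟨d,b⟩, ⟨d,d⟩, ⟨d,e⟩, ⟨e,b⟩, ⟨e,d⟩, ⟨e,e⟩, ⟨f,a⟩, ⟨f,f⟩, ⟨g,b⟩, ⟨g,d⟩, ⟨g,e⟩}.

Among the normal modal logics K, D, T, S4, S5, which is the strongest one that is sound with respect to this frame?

D

Serial (axiom D): yes — every world has a successor (e.g. a R a).
Reflexive (axiom T): no — g is not related to itself.
Transitive (axiom 4): yes — every two-step R-path is closed by a direct edge.
Euclidean (axiom 5): yes — any two successors of a common world are R-related.
So F validates K, D; T would additionally require R to be reflexive. The strongest is D.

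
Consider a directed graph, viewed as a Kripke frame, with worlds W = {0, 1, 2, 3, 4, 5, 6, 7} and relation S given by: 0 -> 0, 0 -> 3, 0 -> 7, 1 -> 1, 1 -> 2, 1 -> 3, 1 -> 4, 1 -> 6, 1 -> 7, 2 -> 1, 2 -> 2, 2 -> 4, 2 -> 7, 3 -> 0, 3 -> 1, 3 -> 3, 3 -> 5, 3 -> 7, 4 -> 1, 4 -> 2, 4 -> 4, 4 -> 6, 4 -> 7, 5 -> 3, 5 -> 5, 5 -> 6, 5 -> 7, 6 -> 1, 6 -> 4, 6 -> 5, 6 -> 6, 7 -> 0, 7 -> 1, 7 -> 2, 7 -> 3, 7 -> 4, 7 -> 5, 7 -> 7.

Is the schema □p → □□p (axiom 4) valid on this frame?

No

By correspondence theory, 4 is valid on a frame iff S is transitive.
Transitive: no — 0 S 3 and 3 S 1, but not 0 S 1.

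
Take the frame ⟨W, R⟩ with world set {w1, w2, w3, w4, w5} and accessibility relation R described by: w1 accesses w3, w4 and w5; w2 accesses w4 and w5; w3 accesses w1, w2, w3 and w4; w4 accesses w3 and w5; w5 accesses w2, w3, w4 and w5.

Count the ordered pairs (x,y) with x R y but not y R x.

Enumerating: (w1,w4), (w1,w5), (w2,w4), (w3,w2), (w5,w3).

5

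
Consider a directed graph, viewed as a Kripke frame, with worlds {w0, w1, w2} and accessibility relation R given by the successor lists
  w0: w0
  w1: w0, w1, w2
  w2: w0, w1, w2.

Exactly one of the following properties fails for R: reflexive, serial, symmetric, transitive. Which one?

Reflexive: yes — every world is R-related to itself.
Serial: yes — every world has a successor (e.g. w0 R w0).
Symmetric: no — w1 R w0 but not w0 R w1.
Transitive: yes — every two-step R-path is closed by a direct edge.
Only symmetric fails.

symmetric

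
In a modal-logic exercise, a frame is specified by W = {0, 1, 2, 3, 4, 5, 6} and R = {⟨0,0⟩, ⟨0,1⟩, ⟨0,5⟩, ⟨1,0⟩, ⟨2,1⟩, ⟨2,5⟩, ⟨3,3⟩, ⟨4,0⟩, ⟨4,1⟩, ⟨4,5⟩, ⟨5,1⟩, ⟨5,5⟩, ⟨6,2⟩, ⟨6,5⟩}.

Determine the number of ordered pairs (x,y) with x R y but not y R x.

Enumerating: (0,5), (2,1), (2,5), (4,0), (4,1), (4,5), (5,1), (6,2), (6,5).

9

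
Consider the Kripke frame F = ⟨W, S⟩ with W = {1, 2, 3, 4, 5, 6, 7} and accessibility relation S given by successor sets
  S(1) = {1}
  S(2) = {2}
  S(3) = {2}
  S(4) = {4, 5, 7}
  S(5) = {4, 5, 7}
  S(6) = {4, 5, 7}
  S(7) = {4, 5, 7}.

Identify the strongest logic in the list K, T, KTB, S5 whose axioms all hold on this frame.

Reflexive (axiom T): no — 3 is not related to itself.
Symmetric (axiom B): no — 3 S 2 but not 2 S 3.
Euclidean (axiom 5): yes — any two successors of a common world are S-related.
So F validates K; T would additionally require S to be reflexive. The strongest is K.

K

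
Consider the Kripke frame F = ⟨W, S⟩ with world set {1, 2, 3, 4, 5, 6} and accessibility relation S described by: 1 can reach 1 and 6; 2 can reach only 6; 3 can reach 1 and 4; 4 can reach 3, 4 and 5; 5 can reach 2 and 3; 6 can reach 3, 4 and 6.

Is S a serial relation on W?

Serial: yes — every world has a successor (e.g. 1 S 1).

Yes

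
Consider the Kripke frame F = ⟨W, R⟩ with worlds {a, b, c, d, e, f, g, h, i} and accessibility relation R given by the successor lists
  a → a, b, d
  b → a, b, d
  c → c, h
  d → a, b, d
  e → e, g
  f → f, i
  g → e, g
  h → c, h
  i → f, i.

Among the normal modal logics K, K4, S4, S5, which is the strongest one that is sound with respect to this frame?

Transitive (axiom 4): yes — every two-step R-path is closed by a direct edge.
Reflexive (axiom T): yes — every world is R-related to itself.
Euclidean (axiom 5): yes — any two successors of a common world are R-related.
So F validates K, K4, S4, S5. The strongest is S5.

S5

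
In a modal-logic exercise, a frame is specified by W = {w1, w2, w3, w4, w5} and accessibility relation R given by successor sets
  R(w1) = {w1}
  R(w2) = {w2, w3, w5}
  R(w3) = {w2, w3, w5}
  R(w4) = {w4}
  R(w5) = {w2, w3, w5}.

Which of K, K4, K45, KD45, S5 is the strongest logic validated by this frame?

S5

Transitive (axiom 4): yes — every two-step R-path is closed by a direct edge.
Euclidean (axiom 5): yes — any two successors of a common world are R-related.
Serial (axiom D): yes — every world has a successor (e.g. w1 R w1).
Reflexive (axiom T): yes — every world is R-related to itself.
So F validates K, K4, K45, KD45, S5. The strongest is S5.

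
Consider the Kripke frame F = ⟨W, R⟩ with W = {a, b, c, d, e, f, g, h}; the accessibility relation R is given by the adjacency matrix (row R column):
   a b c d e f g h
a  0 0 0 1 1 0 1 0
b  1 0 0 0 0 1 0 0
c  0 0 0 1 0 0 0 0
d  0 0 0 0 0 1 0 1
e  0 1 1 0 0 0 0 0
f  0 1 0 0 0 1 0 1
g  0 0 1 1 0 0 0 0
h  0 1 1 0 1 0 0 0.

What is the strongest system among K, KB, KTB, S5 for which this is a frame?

Symmetric (axiom B): no — a R d but not d R a.
Reflexive (axiom T): no — a is not related to itself.
Euclidean (axiom 5): no — a R d and a R e, but not d R e.
So F validates K; KB would additionally require R to be symmetric. The strongest is K.

K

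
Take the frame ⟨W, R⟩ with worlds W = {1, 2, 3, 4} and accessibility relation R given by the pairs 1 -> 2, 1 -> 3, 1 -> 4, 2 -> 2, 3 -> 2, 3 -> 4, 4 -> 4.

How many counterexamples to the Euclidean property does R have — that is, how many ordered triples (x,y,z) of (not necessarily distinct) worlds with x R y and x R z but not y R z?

Enumerating: (1,2,3), (1,2,4), (1,3,3), (1,4,2), (1,4,3), (3,2,4), (3,4,2).

7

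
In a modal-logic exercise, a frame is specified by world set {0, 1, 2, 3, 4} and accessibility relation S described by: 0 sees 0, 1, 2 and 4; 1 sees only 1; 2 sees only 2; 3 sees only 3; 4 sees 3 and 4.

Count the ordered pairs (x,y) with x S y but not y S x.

4

Enumerating: (0,1), (0,2), (0,4), (4,3).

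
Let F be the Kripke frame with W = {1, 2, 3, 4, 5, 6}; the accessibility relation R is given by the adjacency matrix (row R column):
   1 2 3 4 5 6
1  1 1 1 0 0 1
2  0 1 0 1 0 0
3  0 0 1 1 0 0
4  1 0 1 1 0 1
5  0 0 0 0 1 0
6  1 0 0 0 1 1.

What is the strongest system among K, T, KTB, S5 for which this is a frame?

T

Reflexive (axiom T): yes — every world is R-related to itself.
Symmetric (axiom B): no — 1 R 2 but not 2 R 1.
Euclidean (axiom 5): no — 1 R 2 and 1 R 3, but not 2 R 3.
So F validates K, T; KTB would additionally require R to be symmetric. The strongest is T.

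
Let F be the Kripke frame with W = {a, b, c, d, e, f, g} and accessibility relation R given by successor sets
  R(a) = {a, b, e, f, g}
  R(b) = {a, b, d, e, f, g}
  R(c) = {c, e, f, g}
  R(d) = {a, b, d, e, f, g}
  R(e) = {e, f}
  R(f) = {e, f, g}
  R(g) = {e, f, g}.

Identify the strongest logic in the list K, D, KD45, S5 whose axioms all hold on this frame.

D

Serial (axiom D): yes — every world has a successor (e.g. a R a).
Euclidean (axiom 5): no — a R e and a R b, but not e R b.
Transitive (axiom 4): no — a R b and b R d, but not a R d.
Reflexive (axiom T): yes — every world is R-related to itself.
So F validates K, D; KD45 would additionally require R to be Euclidean and transitive. The strongest is D.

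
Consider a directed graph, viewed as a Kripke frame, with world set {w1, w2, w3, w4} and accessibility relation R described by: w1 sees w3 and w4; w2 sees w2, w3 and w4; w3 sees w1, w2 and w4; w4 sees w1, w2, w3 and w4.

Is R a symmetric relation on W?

Symmetric: yes — every pair in R has its reverse in R.

Yes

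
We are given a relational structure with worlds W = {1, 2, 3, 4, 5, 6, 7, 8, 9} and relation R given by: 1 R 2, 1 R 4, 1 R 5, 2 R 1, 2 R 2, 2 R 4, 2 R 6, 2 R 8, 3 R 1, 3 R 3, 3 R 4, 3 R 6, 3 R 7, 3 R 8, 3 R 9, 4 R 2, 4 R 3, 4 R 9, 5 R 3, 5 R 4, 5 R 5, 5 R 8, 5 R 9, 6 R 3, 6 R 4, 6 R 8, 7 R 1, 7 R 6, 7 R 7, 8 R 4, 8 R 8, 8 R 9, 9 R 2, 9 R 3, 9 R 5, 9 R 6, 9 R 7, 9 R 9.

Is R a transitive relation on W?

No

Transitive: no — 1 R 2 and 2 R 6, but not 1 R 6.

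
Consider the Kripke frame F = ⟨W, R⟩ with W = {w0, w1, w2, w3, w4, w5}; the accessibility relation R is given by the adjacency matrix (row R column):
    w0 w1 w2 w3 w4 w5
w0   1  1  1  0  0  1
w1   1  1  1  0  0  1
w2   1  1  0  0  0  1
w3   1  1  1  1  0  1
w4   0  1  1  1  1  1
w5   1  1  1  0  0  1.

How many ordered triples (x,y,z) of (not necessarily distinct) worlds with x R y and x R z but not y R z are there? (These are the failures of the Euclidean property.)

Enumerating: (w0,w2,w2), (w1,w2,w2), (w3,w0,w3), (w3,w1,w3), (w3,w2,w2), (w3,w2,w3), (w3,w5,w3), (w4,w1,w3), (w4,w1,w4), (w4,w2,w2), (w4,w2,w3), (w4,w2,w4), (w4,w3,w4), (w4,w5,w3), (w4,w5,w4), (w5,w2,w2).

16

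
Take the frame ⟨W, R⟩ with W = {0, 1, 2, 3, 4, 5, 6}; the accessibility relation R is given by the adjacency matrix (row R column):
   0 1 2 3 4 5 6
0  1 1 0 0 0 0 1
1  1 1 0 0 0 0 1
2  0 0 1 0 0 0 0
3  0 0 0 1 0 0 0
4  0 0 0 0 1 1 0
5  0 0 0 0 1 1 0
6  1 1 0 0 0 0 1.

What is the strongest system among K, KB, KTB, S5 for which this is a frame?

S5

Symmetric (axiom B): yes — every pair in R has its reverse in R.
Reflexive (axiom T): yes — every world is R-related to itself.
Euclidean (axiom 5): yes — any two successors of a common world are R-related.
So F validates K, KB, KTB, S5. The strongest is S5.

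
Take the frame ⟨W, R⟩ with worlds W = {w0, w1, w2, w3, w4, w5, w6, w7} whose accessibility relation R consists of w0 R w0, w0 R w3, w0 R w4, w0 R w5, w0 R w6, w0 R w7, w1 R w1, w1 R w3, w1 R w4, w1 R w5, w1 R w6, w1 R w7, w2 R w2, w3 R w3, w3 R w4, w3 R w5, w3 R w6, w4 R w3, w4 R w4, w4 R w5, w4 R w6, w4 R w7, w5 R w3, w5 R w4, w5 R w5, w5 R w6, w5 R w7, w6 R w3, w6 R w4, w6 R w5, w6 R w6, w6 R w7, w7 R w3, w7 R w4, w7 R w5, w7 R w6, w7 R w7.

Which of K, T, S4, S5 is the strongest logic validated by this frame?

T

Reflexive (axiom T): yes — every world is R-related to itself.
Transitive (axiom 4): no — w3 R w4 and w4 R w7, but not w3 R w7.
Euclidean (axiom 5): no — w0 R w3 and w0 R w7, but not w3 R w7.
So F validates K, T; S4 would additionally require R to be transitive. The strongest is T.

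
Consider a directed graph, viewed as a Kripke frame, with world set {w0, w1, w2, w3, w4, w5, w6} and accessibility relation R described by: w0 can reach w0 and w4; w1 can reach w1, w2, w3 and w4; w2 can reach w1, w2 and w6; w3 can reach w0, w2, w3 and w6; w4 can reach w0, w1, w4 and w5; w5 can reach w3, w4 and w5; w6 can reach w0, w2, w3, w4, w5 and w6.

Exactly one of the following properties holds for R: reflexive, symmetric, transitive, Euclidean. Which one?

reflexive

Reflexive: yes — every world is R-related to itself.
Symmetric: no — w1 R w3 but not w3 R w1.
Transitive: no — w0 R w4 and w4 R w1, but not w0 R w1.
Euclidean: no — w1 R w2 and w1 R w3, but not w2 R w3.
Only reflexive holds.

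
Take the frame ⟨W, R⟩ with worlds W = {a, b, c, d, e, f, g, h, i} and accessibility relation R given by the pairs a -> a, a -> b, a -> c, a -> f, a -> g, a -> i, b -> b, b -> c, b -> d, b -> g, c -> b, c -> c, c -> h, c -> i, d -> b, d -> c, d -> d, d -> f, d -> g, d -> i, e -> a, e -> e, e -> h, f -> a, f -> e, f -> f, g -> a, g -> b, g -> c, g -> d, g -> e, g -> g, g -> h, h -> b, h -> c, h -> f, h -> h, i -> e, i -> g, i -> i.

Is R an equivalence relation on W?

No

Reflexive: yes — every world is R-related to itself.
Symmetric: no — a R b but not b R a.
Transitive: no — a R b and b R d, but not a R d.
So R is not an equivalence relation.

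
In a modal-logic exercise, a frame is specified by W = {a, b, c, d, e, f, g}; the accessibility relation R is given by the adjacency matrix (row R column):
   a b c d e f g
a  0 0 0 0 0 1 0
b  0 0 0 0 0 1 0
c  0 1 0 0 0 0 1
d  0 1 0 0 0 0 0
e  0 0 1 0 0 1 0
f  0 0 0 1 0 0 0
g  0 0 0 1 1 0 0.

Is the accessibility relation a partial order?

No

Reflexive: no — a is not related to itself.
Transitive: no — a R f and f R d, but not a R d.
Antisymmetric: yes — no distinct pair is related both ways.
So R is not a partial order.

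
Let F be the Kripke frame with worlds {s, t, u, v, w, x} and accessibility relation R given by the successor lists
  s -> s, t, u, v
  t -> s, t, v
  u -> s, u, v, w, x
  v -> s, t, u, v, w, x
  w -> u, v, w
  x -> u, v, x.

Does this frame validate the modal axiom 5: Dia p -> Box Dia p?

No

Axiom 5 corresponds to the accessibility relation being Euclidean.
Euclidean: no — s R t and s R u, but not t R u.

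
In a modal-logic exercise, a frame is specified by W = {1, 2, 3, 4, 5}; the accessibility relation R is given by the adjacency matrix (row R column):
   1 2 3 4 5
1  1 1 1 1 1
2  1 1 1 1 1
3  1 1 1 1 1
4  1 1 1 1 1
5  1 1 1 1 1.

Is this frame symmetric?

Yes

Symmetric: yes — every pair in R has its reverse in R.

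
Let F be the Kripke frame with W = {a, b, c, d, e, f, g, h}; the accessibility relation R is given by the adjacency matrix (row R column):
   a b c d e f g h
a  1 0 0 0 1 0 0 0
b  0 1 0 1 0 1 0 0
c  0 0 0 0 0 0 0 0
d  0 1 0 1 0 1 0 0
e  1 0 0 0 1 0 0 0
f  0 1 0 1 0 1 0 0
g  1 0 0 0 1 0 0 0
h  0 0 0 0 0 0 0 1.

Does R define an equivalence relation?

No

Reflexive: no — c is not related to itself.
Symmetric: no — g R a but not a R g.
Transitive: yes — every two-step R-path is closed by a direct edge.
So R is not an equivalence relation.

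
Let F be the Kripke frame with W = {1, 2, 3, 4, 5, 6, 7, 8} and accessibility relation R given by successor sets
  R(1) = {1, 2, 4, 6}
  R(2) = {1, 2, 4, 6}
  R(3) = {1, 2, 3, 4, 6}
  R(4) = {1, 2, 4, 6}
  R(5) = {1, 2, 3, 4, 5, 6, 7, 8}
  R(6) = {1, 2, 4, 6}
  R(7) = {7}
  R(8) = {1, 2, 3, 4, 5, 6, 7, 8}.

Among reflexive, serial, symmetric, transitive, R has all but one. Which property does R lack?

symmetric

Reflexive: yes — every world is R-related to itself.
Serial: yes — every world has a successor (e.g. 1 R 1).
Symmetric: no — 3 R 1 but not 1 R 3.
Transitive: yes — every two-step R-path is closed by a direct edge.
Only symmetric fails.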